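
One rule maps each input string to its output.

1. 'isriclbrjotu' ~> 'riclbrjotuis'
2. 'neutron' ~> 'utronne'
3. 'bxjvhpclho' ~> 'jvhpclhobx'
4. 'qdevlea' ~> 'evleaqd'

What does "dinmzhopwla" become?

The rule is to move the first 2 characters to the end (rotate left by 2).
So "dinmzhopwla" becomes "nmzhopwladi".

nmzhopwladi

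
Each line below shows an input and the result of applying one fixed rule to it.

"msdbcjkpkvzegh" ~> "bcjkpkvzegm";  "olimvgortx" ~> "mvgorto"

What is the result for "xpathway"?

thwax

What's happening: swap the first and last characters, then delete the first 3 characters.
"xpathway" → "thwax".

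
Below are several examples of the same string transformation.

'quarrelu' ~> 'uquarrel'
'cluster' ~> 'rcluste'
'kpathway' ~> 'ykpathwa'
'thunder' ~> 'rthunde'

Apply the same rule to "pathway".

ypathwa

Rule — move the last character to the front.
"pathway" → "ypathwa".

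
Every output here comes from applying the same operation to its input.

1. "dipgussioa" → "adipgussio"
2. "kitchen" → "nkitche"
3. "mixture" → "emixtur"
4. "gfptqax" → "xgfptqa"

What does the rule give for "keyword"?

The rule is to move the last character to the front.
For "keyword" the result is "dkeywor".

dkeywor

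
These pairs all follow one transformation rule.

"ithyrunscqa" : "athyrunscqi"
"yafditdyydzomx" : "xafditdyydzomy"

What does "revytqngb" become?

In each case the input is transformed by: swap the first and last characters.
For "revytqngb" the result is "bevytqngr".

bevytqngr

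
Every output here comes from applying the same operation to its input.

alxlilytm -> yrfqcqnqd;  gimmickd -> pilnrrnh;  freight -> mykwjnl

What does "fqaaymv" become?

What's happening: shift every letter 5 places forward in the alphabet (wrapping around), then move the last 2 characters to the front (rotate right by 2).
Starting from "fqaaymv": after the first operation, "kvffdra"; after the second, "rakvffd".

rakvffd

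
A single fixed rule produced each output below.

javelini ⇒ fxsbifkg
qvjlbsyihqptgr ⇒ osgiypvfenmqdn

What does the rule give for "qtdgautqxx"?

uqadxrqnun

In each case the input is transformed by: swap the first and last characters, then shift every letter 3 places backward in the alphabet (wrapping around).
Starting from "qtdgautqxx": after the first operation, "xtdgautqxq"; after the second, "uqadxrqnun".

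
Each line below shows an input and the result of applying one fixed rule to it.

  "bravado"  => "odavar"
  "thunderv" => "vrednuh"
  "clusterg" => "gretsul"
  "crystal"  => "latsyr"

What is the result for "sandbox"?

xobdna

The pattern: reverse the string, then delete the last character.
For "sandbox", step one produces "xobdnas"; step two turns that into "xobdna".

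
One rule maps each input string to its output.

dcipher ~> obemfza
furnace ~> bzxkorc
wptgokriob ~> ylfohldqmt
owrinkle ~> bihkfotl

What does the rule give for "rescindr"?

What's happening: shift every letter 3 places backward in the alphabet (wrapping around), then reverse the string.
On "rescindr": the first step gives "obpzfkao", and the second then gives "oakfzpbo".
(Check on "furnace": → "crokxzb" → "bzxkorc" ✓)

oakfzpbo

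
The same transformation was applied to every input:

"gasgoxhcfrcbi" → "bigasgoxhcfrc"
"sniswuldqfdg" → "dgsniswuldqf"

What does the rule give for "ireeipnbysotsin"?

The pattern: move the last 2 characters to the front (rotate right by 2).
On "ireeipnbysotsin" that produces "inireeipnbysots".

inireeipnbysots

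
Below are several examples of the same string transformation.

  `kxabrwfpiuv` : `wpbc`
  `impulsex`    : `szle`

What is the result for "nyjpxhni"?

eoup

What's happening: shift every letter 7 places forward in the alphabet (wrapping around), then keep only the last 4 characters.
"nyjpxhni" → "eoup".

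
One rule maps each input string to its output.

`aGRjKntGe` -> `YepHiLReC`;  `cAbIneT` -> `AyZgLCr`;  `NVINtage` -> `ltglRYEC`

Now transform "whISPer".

Looking at the pairs, the operation is to shift every letter 2 places backward in the alphabet (wrapping around), then flip the case of every letter.
Starting from "whISPer": after the first operation, "ufGQNcp"; after the second, "UFgqnCP".

UFgqnCP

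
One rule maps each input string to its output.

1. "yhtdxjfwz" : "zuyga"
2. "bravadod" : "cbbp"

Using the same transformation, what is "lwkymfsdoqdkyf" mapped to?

mlntpez

The pattern: shift every letter 1 place forward in the alphabet (wrapping around), then keep every other character starting from the first (positions 1st, 3rd, 5th, ...).
For "lwkymfsdoqdkyf", step one produces "mxlzngteprelzg"; step two turns that into "mlntpez".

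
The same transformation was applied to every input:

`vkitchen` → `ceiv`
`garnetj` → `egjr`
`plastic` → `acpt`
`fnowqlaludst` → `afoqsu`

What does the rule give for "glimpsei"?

egip

What's happening: keep every other character starting from the first (positions 1st, 3rd, 5th, ...), then sort the characters into alphabetical order.
For "glimpsei", step one produces "gipe"; step two turns that into "egip".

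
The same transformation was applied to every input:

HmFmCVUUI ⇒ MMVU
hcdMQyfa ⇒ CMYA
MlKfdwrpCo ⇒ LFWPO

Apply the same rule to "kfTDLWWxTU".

FDWXU

The pattern: keep every other character starting from the second (positions 2nd, 4th, 6th, ...), then convert every letter to uppercase.
Applying both steps to "kfTDLWWxTU": "fDWxU", then "FDWXU".
(Check on "MlKfdwrpCo": → "lfwpo" → "LFWPO" ✓)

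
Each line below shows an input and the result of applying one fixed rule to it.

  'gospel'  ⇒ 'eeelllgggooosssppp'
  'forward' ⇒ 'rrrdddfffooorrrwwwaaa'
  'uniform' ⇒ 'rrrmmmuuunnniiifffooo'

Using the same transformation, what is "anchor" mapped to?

ooorrraaannnccchhh

What's happening: move the last 2 characters to the front (rotate right by 2), then repeat every character 3 times.
For "anchor" the result is "ooorrraaannnccchhh".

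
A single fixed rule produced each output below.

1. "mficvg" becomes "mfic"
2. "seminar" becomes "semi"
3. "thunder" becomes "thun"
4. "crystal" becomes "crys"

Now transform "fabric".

fabr

The pattern: keep only the first 4 characters.
"fabric" → "fabr".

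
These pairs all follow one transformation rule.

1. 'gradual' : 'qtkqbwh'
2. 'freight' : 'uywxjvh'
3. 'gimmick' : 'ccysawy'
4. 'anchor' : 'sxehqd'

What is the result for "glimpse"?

ycfiuwb

The rule is to shift every letter 10 places backward in the alphabet (wrapping around), then move the first 2 characters to the end (rotate left by 2).
On "glimpse": the first step gives "wbycfiu", and the second then gives "ycfiuwb".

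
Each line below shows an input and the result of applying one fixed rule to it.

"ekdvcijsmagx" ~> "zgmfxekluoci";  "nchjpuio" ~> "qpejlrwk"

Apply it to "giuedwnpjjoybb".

dikwgfyprllqad

The pattern: move the last character to the front, then shift every letter 2 places forward in the alphabet (wrapping around).
"giuedwnpjjoybb" → "bgiuedwnpjjoyb" → "dikwgfyprllqad".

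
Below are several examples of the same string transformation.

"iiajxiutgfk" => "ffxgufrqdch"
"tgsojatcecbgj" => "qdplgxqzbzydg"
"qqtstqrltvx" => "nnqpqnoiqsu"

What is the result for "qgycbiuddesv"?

ndvzyfraabps

The rule is to shift every letter 3 places backward in the alphabet (wrapping around).
For "qgycbiuddesv" the result is "ndvzyfraabps".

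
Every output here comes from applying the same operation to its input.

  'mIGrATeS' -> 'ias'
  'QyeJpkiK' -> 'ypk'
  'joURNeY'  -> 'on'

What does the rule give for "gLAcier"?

li

Rule — keep one character in every 3, starting at position 2 (positions 2nd, 5th, 8th, ...), then convert every letter to lowercase.
Working it through for "gLAcier": intermediate "Li", final "li".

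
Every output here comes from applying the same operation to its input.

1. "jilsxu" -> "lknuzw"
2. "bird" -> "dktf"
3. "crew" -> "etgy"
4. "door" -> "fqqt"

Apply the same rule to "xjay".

zlca

Looking at the pairs, the operation is to shift every letter 2 places forward in the alphabet (wrapping around).
Doing the same to "xjay": "zlca".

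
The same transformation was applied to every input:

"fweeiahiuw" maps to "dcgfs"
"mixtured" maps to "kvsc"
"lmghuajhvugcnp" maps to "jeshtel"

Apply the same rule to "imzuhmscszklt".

Looking at the pairs, the operation is to keep every other character starting from the first (positions 1st, 3rd, 5th, ...), then shift every letter 2 places backward in the alphabet (wrapping around).
Doing the same to "imzuhmscszklt": "gxfqqir".

gxfqqir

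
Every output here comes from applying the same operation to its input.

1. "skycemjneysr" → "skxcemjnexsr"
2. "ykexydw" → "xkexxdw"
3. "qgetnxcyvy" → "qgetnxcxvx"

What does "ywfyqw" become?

xwfxqw

The transformation: replace every "y" with "x".
Applying that to "ywfyqw" gives "xwfxqw".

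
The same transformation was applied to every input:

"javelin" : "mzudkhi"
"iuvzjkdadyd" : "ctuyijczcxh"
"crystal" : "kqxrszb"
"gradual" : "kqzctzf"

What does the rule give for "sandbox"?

In each case the input is transformed by: shift every letter 1 place backward in the alphabet (wrapping around), then swap the first and last characters.
Applying both steps to "sandbox": "rzmcanw", then "wzmcanr".

wzmcanr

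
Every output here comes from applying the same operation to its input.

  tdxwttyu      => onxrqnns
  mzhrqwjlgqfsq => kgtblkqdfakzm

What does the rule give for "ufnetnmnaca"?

Rule — shift every letter 6 places backward in the alphabet (wrapping around), then move the last character to the front.
Applying both steps to "ufnetnmnaca": "ozhynhghuwu", then "uozhynhghuw".

uozhynhghuw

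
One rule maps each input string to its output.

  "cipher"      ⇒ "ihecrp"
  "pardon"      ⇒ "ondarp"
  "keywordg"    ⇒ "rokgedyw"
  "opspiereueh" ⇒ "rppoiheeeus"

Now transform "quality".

The pattern: sort the characters into reverse alphabetical order, then move the first 2 characters to the end (rotate left by 2).
Starting from "quality": after the first operation, "yutqlia"; after the second, "tqliayu".

tqliayu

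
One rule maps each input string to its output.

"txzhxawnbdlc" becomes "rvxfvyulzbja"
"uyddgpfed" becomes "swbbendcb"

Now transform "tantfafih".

What's happening: shift every letter 2 places backward in the alphabet (wrapping around).
Applying that to "tantfafih" gives "rylrdydgf".

rylrdydgf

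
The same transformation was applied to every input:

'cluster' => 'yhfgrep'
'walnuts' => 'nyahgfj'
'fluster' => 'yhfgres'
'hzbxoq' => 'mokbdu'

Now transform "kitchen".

What's happening: shift every letter 13 places forward in the alphabet (wrapping around) — i.e. ROT13, then move the first character to the end.
For "kitchen", step one produces "xvgpura"; step two turns that into "vgpurax".

vgpurax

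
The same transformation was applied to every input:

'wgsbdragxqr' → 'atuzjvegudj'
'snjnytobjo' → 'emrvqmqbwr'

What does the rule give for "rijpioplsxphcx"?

kfaulmslrsovas

Looking at the pairs, the operation is to move the last 3 characters to the front (rotate right by 3), then shift every letter 3 places forward in the alphabet (wrapping around).
"rijpioplsxphcx" → "hcxrijpioplsxp" → "kfaulmslrsovas".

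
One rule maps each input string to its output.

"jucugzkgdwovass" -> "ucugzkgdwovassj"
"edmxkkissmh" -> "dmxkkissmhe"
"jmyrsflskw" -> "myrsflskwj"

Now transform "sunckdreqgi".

unckdreqgis

In each case the input is transformed by: move the first character to the end.
So "sunckdreqgi" becomes "unckdreqgis".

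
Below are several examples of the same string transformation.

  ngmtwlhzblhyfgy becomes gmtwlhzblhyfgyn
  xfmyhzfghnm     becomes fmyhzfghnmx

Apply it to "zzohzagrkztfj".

The rule is to move the first character to the end.
So "zzohzagrkztfj" becomes "zohzagrkztfjz".

zohzagrkztfjz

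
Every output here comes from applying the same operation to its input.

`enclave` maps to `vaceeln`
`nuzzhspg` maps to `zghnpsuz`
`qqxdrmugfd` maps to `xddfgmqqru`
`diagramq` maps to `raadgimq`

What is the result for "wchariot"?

wachiort

Each output is the input with this applied: sort the characters into alphabetical order, then move the last character to the front.
For "wchariot" the result is "wachiort".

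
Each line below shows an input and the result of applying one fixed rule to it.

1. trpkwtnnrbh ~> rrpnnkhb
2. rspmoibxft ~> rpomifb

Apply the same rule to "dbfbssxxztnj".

tssnjfdbb

The pattern: sort the characters into reverse alphabetical order, then delete the first 3 characters.
So "dbfbssxxztnj" becomes "tssnjfdbb".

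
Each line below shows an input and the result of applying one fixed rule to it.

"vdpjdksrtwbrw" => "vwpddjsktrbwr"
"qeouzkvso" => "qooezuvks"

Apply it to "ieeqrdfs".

In each case the input is transformed by: move the last character to the front, then swap each adjacent pair of characters (1↔2, 3↔4, ...).
Applying both steps to "ieeqrdfs": "sieeqrdf", then "iseerqfd".
(Check on "vdpjdksrtwbrw": → "wvdpjdksrtwbr" → "vwpddjsktrbwr" ✓)

iseerqfd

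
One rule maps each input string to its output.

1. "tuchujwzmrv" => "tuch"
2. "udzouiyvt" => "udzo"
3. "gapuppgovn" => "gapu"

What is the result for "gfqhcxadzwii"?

gfqh

The transformation: keep only the first 4 characters.
Applying that to "gfqhcxadzwii" gives "gfqh".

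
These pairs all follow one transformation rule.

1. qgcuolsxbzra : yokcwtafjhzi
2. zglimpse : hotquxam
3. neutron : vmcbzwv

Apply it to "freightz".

The transformation: shift every letter 8 places forward in the alphabet (wrapping around).
Applying that to "freightz" gives "nzmqopbh".

nzmqopbh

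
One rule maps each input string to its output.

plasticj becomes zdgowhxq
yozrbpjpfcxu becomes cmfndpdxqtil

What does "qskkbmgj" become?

Each output is the input with this applied: swap each adjacent pair of characters (1↔2, 3↔4, ...), then shift every letter 12 places backward in the alphabet (wrapping around).
"qskkbmgj" → "sqkkmbjg" → "geyyapxu".
(Check on "yozrbpjpfcxu": → "oyrzpbpjcfux" → "cmfndpdxqtil" ✓)

geyyapxu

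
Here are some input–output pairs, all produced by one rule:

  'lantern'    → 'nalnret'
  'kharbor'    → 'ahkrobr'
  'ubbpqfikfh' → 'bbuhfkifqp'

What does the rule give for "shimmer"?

Each output is the input with this applied: reverse the string, then move the last 3 characters to the front (rotate right by 3).
Applying that to "shimmer" gives "ihsremm".

ihsremm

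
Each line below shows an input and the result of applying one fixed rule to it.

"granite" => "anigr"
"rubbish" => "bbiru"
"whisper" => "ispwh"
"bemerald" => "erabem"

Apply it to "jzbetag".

betjz

The rule is to delete the last 2 characters, then move the last 3 characters to the front (rotate right by 3).
Starting from "jzbetag": after the first operation, "jzbet"; after the second, "betjz".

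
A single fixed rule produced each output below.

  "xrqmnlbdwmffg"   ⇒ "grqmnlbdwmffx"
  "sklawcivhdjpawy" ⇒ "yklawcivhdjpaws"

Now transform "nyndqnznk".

kyndqnznn

In each case the input is transformed by: swap the first and last characters.
Doing the same to "nyndqnznk": "kyndqnznn".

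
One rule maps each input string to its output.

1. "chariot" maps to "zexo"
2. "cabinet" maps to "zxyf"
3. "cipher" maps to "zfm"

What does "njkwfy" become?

Each output is the input with this applied: delete the last 3 characters, then shift every letter 3 places backward in the alphabet (wrapping around).
"njkwfy" → "njk" → "kgh".

kgh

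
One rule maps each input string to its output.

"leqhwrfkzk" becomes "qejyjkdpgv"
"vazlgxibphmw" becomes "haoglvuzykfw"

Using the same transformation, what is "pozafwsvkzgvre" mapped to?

In each case the input is transformed by: swap the front and back halves of the string, then shift every letter 1 place backward in the alphabet (wrapping around).
On "pozafwsvkzgvre": the first step gives "vkzgvrepozafws", and the second then gives "ujyfuqdonyzevr".

ujyfuqdonyzevr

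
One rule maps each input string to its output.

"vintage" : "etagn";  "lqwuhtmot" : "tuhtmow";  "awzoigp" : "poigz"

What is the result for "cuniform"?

miforn

Each output is the input with this applied: delete the first 2 characters, then swap the first and last characters.
Starting from "cuniform": after the first operation, "niform"; after the second, "miforn".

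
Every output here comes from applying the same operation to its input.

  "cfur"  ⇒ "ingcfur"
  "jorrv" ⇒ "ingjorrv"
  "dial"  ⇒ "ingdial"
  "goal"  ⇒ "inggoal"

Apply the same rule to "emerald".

The rule is to prepend "ing".
On "emerald" that produces "ingemerald".

ingemerald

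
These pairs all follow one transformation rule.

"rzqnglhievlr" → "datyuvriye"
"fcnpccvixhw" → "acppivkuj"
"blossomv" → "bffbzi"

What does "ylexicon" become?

The rule is to shift every letter 13 places forward in the alphabet (wrapping around) — i.e. ROT13, then delete the first 2 characters.
Working it through for "ylexicon": intermediate "lyrkvpba", final "rkvpba".

rkvpba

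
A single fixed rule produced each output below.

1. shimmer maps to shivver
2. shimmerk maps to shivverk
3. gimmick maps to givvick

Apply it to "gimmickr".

givvickr

Rule — replace every "m" with "v".
For "gimmickr" the result is "givvickr".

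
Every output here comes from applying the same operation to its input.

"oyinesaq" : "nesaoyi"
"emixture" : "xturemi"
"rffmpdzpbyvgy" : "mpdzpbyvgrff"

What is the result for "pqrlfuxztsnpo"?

Each output is the input with this applied: delete the last character, then move the first 3 characters to the end (rotate left by 3).
Starting from "pqrlfuxztsnpo": after the first operation, "pqrlfuxztsnp"; after the second, "lfuxztsnppqr".

lfuxztsnppqr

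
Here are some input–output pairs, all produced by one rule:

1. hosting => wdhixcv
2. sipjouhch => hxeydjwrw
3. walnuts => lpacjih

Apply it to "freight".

ugtxvwi

In each case the input is transformed by: shift every letter 11 places backward in the alphabet (wrapping around).
So "freight" becomes "ugtxvwi".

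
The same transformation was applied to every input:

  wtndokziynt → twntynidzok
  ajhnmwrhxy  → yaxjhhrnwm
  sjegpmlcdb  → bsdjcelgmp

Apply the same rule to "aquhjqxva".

Rule — take characters alternately from the front and the back (1st, last, 2nd, 2nd-last, ...), then swap each adjacent pair of characters (1↔2, 3↔4, ...).
Doing the same to "aquhjqxva": "aavqxuqhj".

aavqxuqhj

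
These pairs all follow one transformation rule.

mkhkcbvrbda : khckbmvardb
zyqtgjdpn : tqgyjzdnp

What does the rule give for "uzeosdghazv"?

The rule is to move the first 3 characters to the end (rotate left by 3), then take characters alternately from the front and the back (1st, last, 2nd, 2nd-last, ...).
Working it through for "uzeosdghazv": intermediate "osdghazvuze", final "oeszdugvhza".

oeszdugvhza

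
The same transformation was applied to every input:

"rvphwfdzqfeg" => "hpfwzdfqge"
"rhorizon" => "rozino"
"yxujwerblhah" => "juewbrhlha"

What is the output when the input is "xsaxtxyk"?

xaxtky

Looking at the pairs, the operation is to delete the first 2 characters, then swap each adjacent pair of characters (1↔2, 3↔4, ...).
On "xsaxtxyk": the first step gives "axtxyk", and the second then gives "xaxtky".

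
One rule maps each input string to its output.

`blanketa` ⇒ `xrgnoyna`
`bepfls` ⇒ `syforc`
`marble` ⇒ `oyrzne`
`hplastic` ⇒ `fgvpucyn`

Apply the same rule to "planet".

Each output is the input with this applied: shift every letter 13 places forward in the alphabet (wrapping around) — i.e. ROT13, then swap the front and back halves of the string.
"planet" → "argcyn".

argcyn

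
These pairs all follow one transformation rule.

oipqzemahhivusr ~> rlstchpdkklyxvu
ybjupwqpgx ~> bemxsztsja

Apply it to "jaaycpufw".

The rule is to shift every letter 3 places forward in the alphabet (wrapping around).
On "jaaycpufw" that produces "mddbfsxiz".

mddbfsxiz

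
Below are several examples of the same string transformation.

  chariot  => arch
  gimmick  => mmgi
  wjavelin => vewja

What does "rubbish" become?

Rule — delete the last 3 characters, then move the last 2 characters to the front (rotate right by 2).
On "rubbish": the first step gives "rubb", and the second then gives "bbru".

bbru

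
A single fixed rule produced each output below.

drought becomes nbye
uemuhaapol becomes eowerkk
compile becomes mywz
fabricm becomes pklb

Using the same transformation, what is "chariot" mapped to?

In each case the input is transformed by: delete the last 3 characters, then shift every letter 10 places forward in the alphabet (wrapping around).
Starting from "chariot": after the first operation, "char"; after the second, "mrkb".

mrkb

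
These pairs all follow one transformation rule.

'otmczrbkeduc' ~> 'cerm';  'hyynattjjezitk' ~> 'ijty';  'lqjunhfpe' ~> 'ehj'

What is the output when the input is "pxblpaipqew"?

In each case the input is transformed by: keep one character in every 3, starting at position 3 (positions 3rd, 6th, 9th, ...), then reverse the string.
Starting from "pxblpaipqew": after the first operation, "baq"; after the second, "qab".

qab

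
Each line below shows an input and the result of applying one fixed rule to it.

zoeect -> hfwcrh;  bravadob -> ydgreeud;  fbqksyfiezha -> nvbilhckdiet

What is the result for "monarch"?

dufkprq

Each output is the input with this applied: move the first 3 characters to the end (rotate left by 3), then shift every letter 3 places forward in the alphabet (wrapping around).
Working it through for "monarch": intermediate "archmon", final "dufkprq".
(Check on "zoeect": → "ectzoe" → "hfwcrh" ✓)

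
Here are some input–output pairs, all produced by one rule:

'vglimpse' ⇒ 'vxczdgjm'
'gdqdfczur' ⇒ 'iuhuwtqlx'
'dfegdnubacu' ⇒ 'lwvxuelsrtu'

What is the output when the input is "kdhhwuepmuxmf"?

The transformation: swap the first and last characters, then shift every letter 9 places backward in the alphabet (wrapping around).
Starting from "kdhhwuepmuxmf": after the first operation, "fdhhwuepmuxmk"; after the second, "wuyynlvgdlodb".

wuyynlvgdlodb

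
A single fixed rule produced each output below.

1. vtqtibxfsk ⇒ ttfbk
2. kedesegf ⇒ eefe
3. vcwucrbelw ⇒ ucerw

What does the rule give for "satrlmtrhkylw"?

rarmlk

The transformation: keep every other character starting from the second (positions 2nd, 4th, 6th, ...), then swap each adjacent pair of characters (1↔2, 3↔4, ...).
Starting from "satrlmtrhkylw": after the first operation, "armrkl"; after the second, "rarmlk".
(Check on "vcwucrbelw": → "curew" → "ucerw" ✓)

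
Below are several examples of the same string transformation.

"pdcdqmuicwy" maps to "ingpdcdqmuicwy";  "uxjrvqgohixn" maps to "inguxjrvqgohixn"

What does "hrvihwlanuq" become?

Each output is the input with this applied: prepend "ing".
Doing the same to "hrvihwlanuq": "inghrvihwlanuq".

inghrvihwlanuq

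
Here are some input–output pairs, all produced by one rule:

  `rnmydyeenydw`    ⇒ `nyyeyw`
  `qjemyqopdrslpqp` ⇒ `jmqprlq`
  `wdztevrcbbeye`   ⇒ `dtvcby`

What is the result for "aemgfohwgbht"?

Rule — keep every other character starting from the second (positions 2nd, 4th, 6th, ...).
Doing the same to "aemgfohwgbht": "egowbt".

egowbt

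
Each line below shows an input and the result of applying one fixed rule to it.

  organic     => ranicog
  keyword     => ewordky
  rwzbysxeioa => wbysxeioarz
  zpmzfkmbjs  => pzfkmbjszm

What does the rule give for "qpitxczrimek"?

What's happening: move the first 2 characters to the end (rotate left by 2), then swap the first and last characters.
Working it through for "qpitxczrimek": intermediate "itxczrimekqp", final "ptxczrimekqi".

ptxczrimekqi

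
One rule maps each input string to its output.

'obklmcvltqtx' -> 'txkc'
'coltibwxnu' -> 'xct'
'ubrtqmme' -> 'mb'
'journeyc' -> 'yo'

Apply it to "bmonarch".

The rule is to swap the front and back halves of the string, then keep one character in every 3, starting at position 3 (positions 3rd, 6th, 9th, ...).
Working it through for "bmonarch": intermediate "archbmon", final "cm".

cm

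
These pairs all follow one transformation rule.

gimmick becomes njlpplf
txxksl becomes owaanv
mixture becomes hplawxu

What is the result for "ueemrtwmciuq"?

txhhpuwzpflx

The pattern: move the last character to the front, then shift every letter 3 places forward in the alphabet (wrapping around).
"ueemrtwmciuq" → "queemrtwmciu" → "txhhpuwzpflx".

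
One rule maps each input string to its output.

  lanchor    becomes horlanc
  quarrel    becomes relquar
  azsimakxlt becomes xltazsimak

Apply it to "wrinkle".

klewrin

The pattern: move the last 3 characters to the front (rotate right by 3).
On "wrinkle" that produces "klewrin".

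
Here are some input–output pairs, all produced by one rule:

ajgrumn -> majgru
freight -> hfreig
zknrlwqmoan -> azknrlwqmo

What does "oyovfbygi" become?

goyovfby

Rule — delete the last character, then move the last character to the front.
Doing the same to "oyovfbygi": "goyovfby".
(Check on "ajgrumn": → "ajgrum" → "majgru" ✓)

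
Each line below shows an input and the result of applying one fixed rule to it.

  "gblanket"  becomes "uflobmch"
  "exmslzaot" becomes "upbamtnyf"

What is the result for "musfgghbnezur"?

svafocihhgtvn

Looking at the pairs, the operation is to reverse the string, then shift every letter 1 place forward in the alphabet (wrapping around).
Starting from "musfgghbnezur": after the first operation, "ruzenbhggfsum"; after the second, "svafocihhgtvn".
(Check on "exmslzaot": → "toazlsmxe" → "upbamtnyf" ✓)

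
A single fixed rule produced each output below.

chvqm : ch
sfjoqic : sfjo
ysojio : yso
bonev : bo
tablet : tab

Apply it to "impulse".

impu

Rule — delete the last 3 characters.
So "impulse" becomes "impu".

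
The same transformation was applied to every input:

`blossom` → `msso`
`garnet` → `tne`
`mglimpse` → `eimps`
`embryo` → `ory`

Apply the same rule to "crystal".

lsta

Rule — delete the first 3 characters, then move the last character to the front.
Starting from "crystal": after the first operation, "stal"; after the second, "lsta".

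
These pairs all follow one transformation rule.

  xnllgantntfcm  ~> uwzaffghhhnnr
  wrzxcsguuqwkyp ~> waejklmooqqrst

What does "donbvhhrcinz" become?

vwxbbchhilpt

What's happening: sort the characters into alphabetical order, then shift every letter 6 places backward in the alphabet (wrapping around).
"donbvhhrcinz" → "bcdhhinnorvz" → "vwxbbchhilpt".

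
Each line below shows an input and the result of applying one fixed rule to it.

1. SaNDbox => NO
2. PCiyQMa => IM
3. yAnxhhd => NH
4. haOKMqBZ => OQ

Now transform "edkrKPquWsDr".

KPWR

Looking at the pairs, the operation is to keep one character in every 3, starting at position 3 (positions 3rd, 6th, 9th, ...), then convert every letter to uppercase.
Starting from "edkrKPquWsDr": after the first operation, "kPWr"; after the second, "KPWR".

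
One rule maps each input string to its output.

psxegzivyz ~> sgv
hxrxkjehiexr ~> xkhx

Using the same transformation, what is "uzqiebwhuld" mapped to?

In each case the input is transformed by: keep one character in every 3, starting at position 2 (positions 2nd, 5th, 8th, ...).
For "uzqiebwhuld" the result is "zehd".

zehd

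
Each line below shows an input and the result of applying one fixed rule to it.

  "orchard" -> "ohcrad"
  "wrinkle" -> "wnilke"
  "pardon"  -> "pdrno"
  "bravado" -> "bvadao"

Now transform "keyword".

The rule is to swap each adjacent pair of characters (1↔2, 3↔4, ...), then delete the first character.
Working it through for "keyword": intermediate "ekwyrod", final "kwyrod".
(Check on "orchard": → "rohcrad" → "ohcrad" ✓)

kwyrod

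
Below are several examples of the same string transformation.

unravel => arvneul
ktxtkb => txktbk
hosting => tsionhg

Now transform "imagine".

Rule — move the first 3 characters to the end (rotate left by 3), then take characters alternately from the front and the back (1st, last, 2nd, 2nd-last, ...).
Starting from "imagine": after the first operation, "gineima"; after the second, "gaimnie".

gaimnie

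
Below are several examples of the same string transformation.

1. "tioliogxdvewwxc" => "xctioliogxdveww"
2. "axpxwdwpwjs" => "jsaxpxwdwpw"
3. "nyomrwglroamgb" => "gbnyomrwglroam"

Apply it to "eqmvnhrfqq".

In each case the input is transformed by: move the last 2 characters to the front (rotate right by 2).
"eqmvnhrfqq" → "qqeqmvnhrf".

qqeqmvnhrf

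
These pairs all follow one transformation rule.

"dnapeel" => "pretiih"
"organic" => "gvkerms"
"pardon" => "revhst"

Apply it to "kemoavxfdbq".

uiqsezbjhfo

Each output is the input with this applied: shift every letter 4 places forward in the alphabet (wrapping around), then swap the first and last characters.
Working it through for "kemoavxfdbq": intermediate "oiqsezbjhfu", final "uiqsezbjhfo".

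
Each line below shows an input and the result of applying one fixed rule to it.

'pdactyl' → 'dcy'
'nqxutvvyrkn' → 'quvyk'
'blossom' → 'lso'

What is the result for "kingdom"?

igo

Looking at the pairs, the operation is to keep every other character starting from the second (positions 2nd, 4th, 6th, ...).
"kingdom" → "igo".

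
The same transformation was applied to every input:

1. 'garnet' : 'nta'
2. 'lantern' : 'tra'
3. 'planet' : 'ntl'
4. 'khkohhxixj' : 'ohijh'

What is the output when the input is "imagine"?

Looking at the pairs, the operation is to keep every other character starting from the second (positions 2nd, 4th, 6th, ...), then move the first character to the end.
Starting from "imagine": after the first operation, "mgn"; after the second, "gnm".
(Check on "khkohhxixj": → "hohij" → "ohijh" ✓)

gnm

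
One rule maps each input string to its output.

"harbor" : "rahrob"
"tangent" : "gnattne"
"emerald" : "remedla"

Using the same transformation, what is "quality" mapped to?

lauqyti

The pattern: reverse the string, then move the first 3 characters to the end (rotate left by 3).
Applying both steps to "quality": "ytilauq", then "lauqyti".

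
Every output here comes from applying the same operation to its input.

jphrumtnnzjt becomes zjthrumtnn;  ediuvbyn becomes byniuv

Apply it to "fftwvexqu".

xqutwve

The transformation: delete the first 2 characters, then move the last 3 characters to the front (rotate right by 3).
"fftwvexqu" → "twvexqu" → "xqutwve".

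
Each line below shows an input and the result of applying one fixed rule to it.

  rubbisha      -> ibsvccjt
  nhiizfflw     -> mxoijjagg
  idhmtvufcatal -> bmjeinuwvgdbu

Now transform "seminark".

The transformation: move the last 2 characters to the front (rotate right by 2), then shift every letter 1 place forward in the alphabet (wrapping around).
So "seminark" becomes "sltfnjob".

sltfnjob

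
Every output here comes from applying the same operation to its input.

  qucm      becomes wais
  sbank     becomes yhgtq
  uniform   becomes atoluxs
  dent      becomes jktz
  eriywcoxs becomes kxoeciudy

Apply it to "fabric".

What's happening: shift every letter 6 places forward in the alphabet (wrapping around).
For "fabric" the result is "lghxoi".

lghxoi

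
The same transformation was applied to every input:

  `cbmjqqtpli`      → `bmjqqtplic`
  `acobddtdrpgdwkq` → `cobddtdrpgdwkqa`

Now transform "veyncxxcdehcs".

eyncxxcdehcsv

Looking at the pairs, the operation is to move the first character to the end.
So "veyncxxcdehcs" becomes "eyncxxcdehcsv".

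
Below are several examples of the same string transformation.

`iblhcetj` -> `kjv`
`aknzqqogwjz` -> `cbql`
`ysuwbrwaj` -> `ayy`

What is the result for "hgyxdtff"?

The pattern: shift every letter 2 places forward in the alphabet (wrapping around), then keep one character in every 3, starting at position 1 (positions 1st, 4th, 7th, ...).
So "hgyxdtff" becomes "jzh".

jzh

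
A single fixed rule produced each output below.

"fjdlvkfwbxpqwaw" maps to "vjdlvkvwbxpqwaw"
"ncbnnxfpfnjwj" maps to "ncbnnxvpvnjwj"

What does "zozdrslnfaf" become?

zozdrslnvav

The rule is to replace every "f" with "v".
So "zozdrslnfaf" becomes "zozdrslnvav".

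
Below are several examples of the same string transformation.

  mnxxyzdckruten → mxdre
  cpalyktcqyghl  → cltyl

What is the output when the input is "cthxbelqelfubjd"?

cxllb

The rule is to keep one character in every 3, starting at position 1 (positions 1st, 4th, 7th, ...).
So "cthxbelqelfubjd" becomes "cxllb".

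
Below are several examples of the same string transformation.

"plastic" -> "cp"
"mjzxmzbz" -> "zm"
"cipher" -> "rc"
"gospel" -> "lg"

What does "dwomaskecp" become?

The transformation: move the first character to the end, then keep only the last 2 characters.
On "dwomaskecp": the first step gives "womaskecpd", and the second then gives "pd".

pd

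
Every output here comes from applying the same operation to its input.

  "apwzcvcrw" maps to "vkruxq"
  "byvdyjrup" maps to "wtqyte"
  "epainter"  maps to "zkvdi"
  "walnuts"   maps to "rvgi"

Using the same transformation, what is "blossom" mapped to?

wgjn

Looking at the pairs, the operation is to delete the last 3 characters, then shift every letter 5 places backward in the alphabet (wrapping around).
Starting from "blossom": after the first operation, "blos"; after the second, "wgjn".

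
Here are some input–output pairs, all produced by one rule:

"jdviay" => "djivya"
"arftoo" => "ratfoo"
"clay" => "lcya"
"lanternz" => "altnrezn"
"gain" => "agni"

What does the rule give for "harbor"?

Rule — swap each adjacent pair of characters (1↔2, 3↔4, ...).
Applying that to "harbor" gives "ahbrro".

ahbrro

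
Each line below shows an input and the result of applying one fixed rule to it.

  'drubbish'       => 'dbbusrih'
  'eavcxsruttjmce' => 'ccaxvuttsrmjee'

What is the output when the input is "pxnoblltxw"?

llbxxwtpon

Rule — sort the characters into reverse alphabetical order, then move the last 3 characters to the front (rotate right by 3).
For "pxnoblltxw", step one produces "xxwtponllb"; step two turns that into "llbxxwtpon".
(Check on "drubbish": → "usrihdbb" → "dbbusrih" ✓)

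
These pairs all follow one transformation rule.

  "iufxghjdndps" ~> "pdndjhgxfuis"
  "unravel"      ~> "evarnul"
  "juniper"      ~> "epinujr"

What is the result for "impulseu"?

What's happening: move the last character to the front, then reverse the string.
Starting from "impulseu": after the first operation, "uimpulse"; after the second, "eslupmiu".

eslupmiu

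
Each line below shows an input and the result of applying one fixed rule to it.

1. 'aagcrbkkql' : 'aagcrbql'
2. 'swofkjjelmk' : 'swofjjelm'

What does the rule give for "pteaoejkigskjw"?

pteaoejigsjw

What's happening: remove every "k".
Doing the same to "pteaoejkigskjw": "pteaoejigsjw".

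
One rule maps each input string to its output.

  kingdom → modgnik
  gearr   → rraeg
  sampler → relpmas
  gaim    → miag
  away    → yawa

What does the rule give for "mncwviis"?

siivwcnm

The pattern: reverse the string.
So "mncwviis" becomes "siivwcnm".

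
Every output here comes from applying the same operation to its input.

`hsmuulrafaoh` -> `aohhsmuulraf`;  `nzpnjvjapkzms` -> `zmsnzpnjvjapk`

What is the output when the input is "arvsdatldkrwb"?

rwbarvsdatldk

Rule — move the last 3 characters to the front (rotate right by 3).
Applying that to "arvsdatldkrwb" gives "rwbarvsdatldk".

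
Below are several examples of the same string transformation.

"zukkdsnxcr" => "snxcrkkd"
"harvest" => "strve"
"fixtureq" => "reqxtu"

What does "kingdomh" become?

The pattern: delete the first 2 characters, then move the first 3 characters to the end (rotate left by 3).
Starting from "kingdomh": after the first operation, "ngdomh"; after the second, "omhngd".

omhngd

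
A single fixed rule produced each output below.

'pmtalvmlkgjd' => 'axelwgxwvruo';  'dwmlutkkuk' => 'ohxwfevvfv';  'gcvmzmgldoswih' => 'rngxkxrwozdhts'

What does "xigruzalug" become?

The transformation: shift every letter 11 places forward in the alphabet (wrapping around).
Doing the same to "xigruzalug": "itrcfklwfr".

itrcfklwfr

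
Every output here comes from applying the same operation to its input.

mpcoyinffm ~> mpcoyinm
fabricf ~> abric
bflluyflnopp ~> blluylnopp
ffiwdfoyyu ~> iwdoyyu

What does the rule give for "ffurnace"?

urnace

The pattern: remove every "f".
Doing the same to "ffurnace": "urnace".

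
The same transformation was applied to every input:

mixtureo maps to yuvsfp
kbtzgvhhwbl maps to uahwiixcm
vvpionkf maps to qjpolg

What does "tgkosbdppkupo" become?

The rule is to shift every letter 1 place forward in the alphabet (wrapping around), then delete the first 2 characters.
For "tgkosbdppkupo", step one produces "uhlptceqqlvqp"; step two turns that into "lptceqqlvqp".

lptceqqlvqp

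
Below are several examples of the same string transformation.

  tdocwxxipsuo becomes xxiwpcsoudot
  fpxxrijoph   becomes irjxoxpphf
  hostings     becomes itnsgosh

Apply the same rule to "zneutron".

In each case the input is transformed by: swap the front and back halves of the string, then take characters alternately from the front and the back (1st, last, 2nd, 2nd-last, ...).
Doing the same to "zneutron": "tureonnz".

tureonnz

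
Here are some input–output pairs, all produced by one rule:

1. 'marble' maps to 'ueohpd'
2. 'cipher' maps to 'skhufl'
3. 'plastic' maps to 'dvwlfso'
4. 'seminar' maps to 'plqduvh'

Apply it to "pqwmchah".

The pattern: shift every letter 3 places forward in the alphabet (wrapping around), then move the first 2 characters to the end (rotate left by 2).
For "pqwmchah", step one produces "stzpfkdk"; step two turns that into "zpfkdkst".
(Check on "marble": → "pdueoh" → "ueohpd" ✓)

zpfkdkst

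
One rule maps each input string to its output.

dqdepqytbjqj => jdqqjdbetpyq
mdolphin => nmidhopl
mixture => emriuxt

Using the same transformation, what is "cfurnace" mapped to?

The transformation: take characters alternately from the front and the back (1st, last, 2nd, 2nd-last, ...), then swap each adjacent pair of characters (1↔2, 3↔4, ...).
Applying both steps to "cfurnace": "cefcuarn", then "eccfaunr".

eccfaunr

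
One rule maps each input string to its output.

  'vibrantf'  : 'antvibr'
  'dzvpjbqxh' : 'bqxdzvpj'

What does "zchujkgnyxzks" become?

The rule is to delete the last character, then move the last 3 characters to the front (rotate right by 3).
So "zchujkgnyxzks" becomes "xzkzchujkgny".

xzkzchujkgny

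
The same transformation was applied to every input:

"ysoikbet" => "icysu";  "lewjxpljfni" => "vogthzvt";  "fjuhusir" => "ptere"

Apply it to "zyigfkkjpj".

The pattern: shift every letter 10 places forward in the alphabet (wrapping around), then delete the last 3 characters.
Working it through for "zyigfkkjpj": intermediate "jisqpuutzt", final "jisqpuu".

jisqpuu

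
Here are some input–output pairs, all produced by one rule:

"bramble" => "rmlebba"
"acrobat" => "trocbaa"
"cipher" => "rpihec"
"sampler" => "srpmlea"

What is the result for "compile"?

Each output is the input with this applied: sort the characters into reverse alphabetical order.
So "compile" becomes "pomliec".

pomliec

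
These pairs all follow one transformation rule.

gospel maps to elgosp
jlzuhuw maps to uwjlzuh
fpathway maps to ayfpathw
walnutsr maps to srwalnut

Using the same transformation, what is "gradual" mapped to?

algradu

Looking at the pairs, the operation is to move the last 2 characters to the front (rotate right by 2).
Applying that to "gradual" gives "algradu".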